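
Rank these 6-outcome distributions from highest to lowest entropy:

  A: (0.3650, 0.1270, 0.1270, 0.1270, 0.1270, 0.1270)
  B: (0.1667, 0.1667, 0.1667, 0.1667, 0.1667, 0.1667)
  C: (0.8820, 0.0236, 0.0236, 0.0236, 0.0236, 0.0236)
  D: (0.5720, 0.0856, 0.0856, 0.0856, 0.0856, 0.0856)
B > A > D > C

Key insight: Entropy is maximized by uniform distributions and minimized by concentrated distributions.

Entropies:
  H(A) = 2.4212 bits
  H(B) = 2.5850 bits
  H(C) = 0.7976 bits
  H(D) = 1.9788 bits

Ranking: B > A > D > C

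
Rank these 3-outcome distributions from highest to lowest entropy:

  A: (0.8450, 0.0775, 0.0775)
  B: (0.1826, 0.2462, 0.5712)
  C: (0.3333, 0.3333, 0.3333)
C > B > A

Key insight: Entropy is maximized by uniform distributions and minimized by concentrated distributions.

- Uniform distributions have maximum entropy log₂(3) = 1.5850 bits
- The more "peaked" or concentrated a distribution, the lower its entropy

Entropies:
  H(A) = 0.7772 bits
  H(B) = 1.4073 bits
  H(C) = 1.5850 bits

Ranking: C > B > A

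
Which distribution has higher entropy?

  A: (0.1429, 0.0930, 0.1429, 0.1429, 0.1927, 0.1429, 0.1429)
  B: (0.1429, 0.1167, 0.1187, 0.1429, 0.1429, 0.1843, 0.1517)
B

Both distributions are close to uniform, making this a harder comparison.

H(A) = 2.7817 bits
H(B) = 2.7922 bits

The distribution closer to uniform has higher entropy.
Answer: B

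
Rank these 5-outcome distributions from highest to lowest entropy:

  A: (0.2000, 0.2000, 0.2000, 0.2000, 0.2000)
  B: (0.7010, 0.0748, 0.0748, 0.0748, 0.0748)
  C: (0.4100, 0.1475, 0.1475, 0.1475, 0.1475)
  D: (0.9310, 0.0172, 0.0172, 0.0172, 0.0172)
A > C > B > D

Key insight: Entropy is maximized by uniform distributions and minimized by concentrated distributions.

Entropies:
  H(A) = 2.3219 bits
  H(B) = 1.4781 bits
  H(C) = 2.1565 bits
  H(D) = 0.5002 bits

Ranking: A > C > B > D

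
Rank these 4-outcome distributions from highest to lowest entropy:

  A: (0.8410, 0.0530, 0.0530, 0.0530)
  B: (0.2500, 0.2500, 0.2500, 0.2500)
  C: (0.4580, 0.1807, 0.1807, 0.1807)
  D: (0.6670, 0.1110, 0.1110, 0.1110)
B > C > D > A

Key insight: Entropy is maximized by uniform distributions and minimized by concentrated distributions.

Entropies:
  H(A) = 0.8839 bits
  H(B) = 2.0000 bits
  H(C) = 1.8540 bits
  H(D) = 1.4458 bits

Ranking: B > C > D > A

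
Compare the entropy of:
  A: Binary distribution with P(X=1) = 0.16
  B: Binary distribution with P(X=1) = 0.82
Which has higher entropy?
B

For binary distributions, entropy is maximized at p=0.5 and decreases as p moves toward 0 or 1.

H(A) = H(0.16) = 0.6343 bits
H(B) = H(0.82) = 0.6801 bits

Distribution B (p=0.82) is closer to uniform (p=0.5), so it has higher entropy.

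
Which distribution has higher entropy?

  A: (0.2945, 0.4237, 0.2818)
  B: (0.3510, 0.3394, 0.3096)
B

Both distributions are close to uniform, making this a harder comparison.

H(A) = 1.5592 bits
H(B) = 1.5830 bits

The distribution closer to uniform has higher entropy.
Answer: B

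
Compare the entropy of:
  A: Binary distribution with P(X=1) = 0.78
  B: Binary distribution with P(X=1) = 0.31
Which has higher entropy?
B

For binary distributions, entropy is maximized at p=0.5 and decreases as p moves toward 0 or 1.

H(A) = H(0.78) = 0.7602 bits
H(B) = H(0.31) = 0.8932 bits

Distribution B (p=0.31) is closer to uniform (p=0.5), so it has higher entropy.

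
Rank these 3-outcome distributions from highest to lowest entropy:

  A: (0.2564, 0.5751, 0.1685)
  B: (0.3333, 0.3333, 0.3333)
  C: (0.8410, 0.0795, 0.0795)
B > A > C

Key insight: Entropy is maximized by uniform distributions and minimized by concentrated distributions.

- Uniform distributions have maximum entropy log₂(3) = 1.5850 bits
- The more "peaked" or concentrated a distribution, the lower its entropy

Entropies:
  H(A) = 1.3953 bits
  H(B) = 1.5850 bits
  H(C) = 0.7909 bits

Ranking: B > A > C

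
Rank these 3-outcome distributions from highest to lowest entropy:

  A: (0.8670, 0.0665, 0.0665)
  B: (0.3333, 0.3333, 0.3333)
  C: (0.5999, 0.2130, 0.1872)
B > C > A

Key insight: Entropy is maximized by uniform distributions and minimized by concentrated distributions.

- Uniform distributions have maximum entropy log₂(3) = 1.5850 bits
- The more "peaked" or concentrated a distribution, the lower its entropy

Entropies:
  H(A) = 0.6986 bits
  H(B) = 1.5850 bits
  H(C) = 1.3699 bits

Ranking: B > C > A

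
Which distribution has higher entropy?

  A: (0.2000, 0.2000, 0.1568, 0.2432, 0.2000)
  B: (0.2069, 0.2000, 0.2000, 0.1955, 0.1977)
B

Both distributions are close to uniform, making this a harder comparison.

H(A) = 2.3083 bits
H(B) = 2.3217 bits

The distribution closer to uniform has higher entropy.
Answer: B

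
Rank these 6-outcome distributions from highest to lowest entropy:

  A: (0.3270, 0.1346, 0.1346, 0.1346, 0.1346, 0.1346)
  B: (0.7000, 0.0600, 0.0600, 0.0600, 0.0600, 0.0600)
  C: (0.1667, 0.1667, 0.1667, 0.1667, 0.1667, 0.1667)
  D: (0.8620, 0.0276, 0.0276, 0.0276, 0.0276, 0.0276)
C > A > B > D

Key insight: Entropy is maximized by uniform distributions and minimized by concentrated distributions.

Entropies:
  H(A) = 2.4745 bits
  H(B) = 1.5779 bits
  H(C) = 2.5850 bits
  H(D) = 0.8994 bits

Ranking: C > A > B > D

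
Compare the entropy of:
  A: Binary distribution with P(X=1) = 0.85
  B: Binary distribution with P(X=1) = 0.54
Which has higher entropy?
B

For binary distributions, entropy is maximized at p=0.5 and decreases as p moves toward 0 or 1.

H(A) = H(0.85) = 0.6098 bits
H(B) = H(0.54) = 0.9954 bits

Distribution B (p=0.54) is closer to uniform (p=0.5), so it has higher entropy.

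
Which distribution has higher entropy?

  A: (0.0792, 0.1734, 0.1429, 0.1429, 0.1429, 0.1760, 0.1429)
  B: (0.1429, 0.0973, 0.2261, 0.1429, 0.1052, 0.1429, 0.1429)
A

Both distributions are close to uniform, making this a harder comparison.

H(A) = 2.7733 bits
H(B) = 2.7580 bits

The distribution closer to uniform has higher entropy.
Answer: A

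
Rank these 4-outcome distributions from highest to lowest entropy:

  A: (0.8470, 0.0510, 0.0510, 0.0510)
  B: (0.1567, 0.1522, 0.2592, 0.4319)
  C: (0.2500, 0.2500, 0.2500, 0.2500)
C > B > A

Key insight: Entropy is maximized by uniform distributions and minimized by concentrated distributions.

- Uniform distributions have maximum entropy log₂(4) = 2.0000 bits
- The more "peaked" or concentrated a distribution, the lower its entropy

Entropies:
  H(A) = 0.8598 bits
  H(B) = 1.8604 bits
  H(C) = 2.0000 bits

Ranking: C > B > A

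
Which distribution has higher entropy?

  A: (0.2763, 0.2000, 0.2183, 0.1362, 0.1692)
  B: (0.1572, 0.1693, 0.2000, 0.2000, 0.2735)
B

Both distributions are close to uniform, making this a harder comparison.

H(A) = 2.2819 bits
H(B) = 2.2937 bits

The distribution closer to uniform has higher entropy.
Answer: B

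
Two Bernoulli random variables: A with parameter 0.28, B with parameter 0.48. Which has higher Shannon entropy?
B

For binary distributions, entropy is maximized at p=0.5 and decreases as p moves toward 0 or 1.

H(A) = H(0.28) = 0.8555 bits
H(B) = H(0.48) = 0.9988 bits

Distribution B (p=0.48) is closer to uniform (p=0.5), so it has higher entropy.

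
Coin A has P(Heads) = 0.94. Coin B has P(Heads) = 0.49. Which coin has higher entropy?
B

For binary distributions, entropy is maximized at p=0.5 and decreases as p moves toward 0 or 1.

H(A) = H(0.94) = 0.3274 bits
H(B) = H(0.49) = 0.9997 bits

Distribution B (p=0.49) is closer to uniform (p=0.5), so it has higher entropy.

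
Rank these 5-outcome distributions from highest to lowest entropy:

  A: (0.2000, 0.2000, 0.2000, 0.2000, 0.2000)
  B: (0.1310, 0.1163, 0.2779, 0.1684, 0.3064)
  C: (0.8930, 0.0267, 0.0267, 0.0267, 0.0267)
A > B > C

Key insight: Entropy is maximized by uniform distributions and minimized by concentrated distributions.

- Uniform distributions have maximum entropy log₂(5) = 2.3219 bits
- The more "peaked" or concentrated a distribution, the lower its entropy

Entropies:
  H(A) = 2.3219 bits
  H(B) = 2.2142 bits
  H(C) = 0.7048 bits

Ranking: A > B > C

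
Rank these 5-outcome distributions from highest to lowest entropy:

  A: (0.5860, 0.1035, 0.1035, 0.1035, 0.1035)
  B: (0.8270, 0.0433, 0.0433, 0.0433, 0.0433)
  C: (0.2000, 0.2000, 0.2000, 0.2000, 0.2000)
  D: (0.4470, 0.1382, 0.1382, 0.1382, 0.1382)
C > D > A > B

Key insight: Entropy is maximized by uniform distributions and minimized by concentrated distributions.

Entropies:
  H(A) = 1.8066 bits
  H(B) = 1.0105 bits
  H(C) = 2.3219 bits
  H(D) = 2.0979 bits

Ranking: C > D > A > B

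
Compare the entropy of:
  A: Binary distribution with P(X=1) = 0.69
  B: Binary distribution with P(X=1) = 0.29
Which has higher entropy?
A

For binary distributions, entropy is maximized at p=0.5 and decreases as p moves toward 0 or 1.

H(A) = H(0.69) = 0.8932 bits
H(B) = H(0.29) = 0.8687 bits

Distribution A (p=0.69) is closer to uniform (p=0.5), so it has higher entropy.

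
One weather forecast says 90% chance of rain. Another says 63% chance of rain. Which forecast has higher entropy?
63% forecast

Treat each forecast as a Bernoulli distribution. Binary entropy is maximized at p=0.5 and falls off symmetrically toward 0 or 1. The 63% forecast is closer to 50%, so it is more uncertain. H(90%) ≈ 0.469 bits, H(63%) ≈ 0.951 bits.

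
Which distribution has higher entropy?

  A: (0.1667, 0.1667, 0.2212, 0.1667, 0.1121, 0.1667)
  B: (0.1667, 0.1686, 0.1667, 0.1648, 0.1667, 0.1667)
B

Both distributions are close to uniform, making this a harder comparison.

H(A) = 2.5587 bits
H(B) = 2.5849 bits

The distribution closer to uniform has higher entropy.
Answer: B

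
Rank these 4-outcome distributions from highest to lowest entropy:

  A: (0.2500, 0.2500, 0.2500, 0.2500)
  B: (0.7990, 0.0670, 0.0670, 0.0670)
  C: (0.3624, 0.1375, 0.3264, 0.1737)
A > C > B

Key insight: Entropy is maximized by uniform distributions and minimized by concentrated distributions.

- Uniform distributions have maximum entropy log₂(4) = 2.0000 bits
- The more "peaked" or concentrated a distribution, the lower its entropy

Entropies:
  H(A) = 2.0000 bits
  H(B) = 1.0425 bits
  H(C) = 1.8901 bits

Ranking: A > C > B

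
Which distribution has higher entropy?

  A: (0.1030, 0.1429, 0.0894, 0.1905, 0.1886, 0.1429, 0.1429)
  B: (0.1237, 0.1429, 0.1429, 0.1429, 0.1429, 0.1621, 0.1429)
B

Both distributions are close to uniform, making this a harder comparison.

H(A) = 2.7619 bits
H(B) = 2.8036 bits

The distribution closer to uniform has higher entropy.
Answer: B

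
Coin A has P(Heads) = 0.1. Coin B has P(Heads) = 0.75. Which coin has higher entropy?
B

For binary distributions, entropy is maximized at p=0.5 and decreases as p moves toward 0 or 1.

H(A) = H(0.1) = 0.4690 bits
H(B) = H(0.75) = 0.8113 bits

Distribution B (p=0.75) is closer to uniform (p=0.5), so it has higher entropy.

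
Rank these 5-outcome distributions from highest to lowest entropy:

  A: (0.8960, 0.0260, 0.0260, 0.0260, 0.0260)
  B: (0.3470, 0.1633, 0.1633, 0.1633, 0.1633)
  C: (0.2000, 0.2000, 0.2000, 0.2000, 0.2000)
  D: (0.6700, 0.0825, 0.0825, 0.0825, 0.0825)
C > B > D > A

Key insight: Entropy is maximized by uniform distributions and minimized by concentrated distributions.

Entropies:
  H(A) = 0.6895 bits
  H(B) = 2.2374 bits
  H(C) = 2.3219 bits
  H(D) = 1.5749 bits

Ranking: C > B > D > A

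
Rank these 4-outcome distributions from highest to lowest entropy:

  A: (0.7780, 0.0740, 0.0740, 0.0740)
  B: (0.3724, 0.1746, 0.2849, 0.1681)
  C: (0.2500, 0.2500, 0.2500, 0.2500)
C > B > A

Key insight: Entropy is maximized by uniform distributions and minimized by concentrated distributions.

- Uniform distributions have maximum entropy log₂(4) = 2.0000 bits
- The more "peaked" or concentrated a distribution, the lower its entropy

Entropies:
  H(A) = 1.1157 bits
  H(B) = 1.9189 bits
  H(C) = 2.0000 bits

Ranking: C > B > A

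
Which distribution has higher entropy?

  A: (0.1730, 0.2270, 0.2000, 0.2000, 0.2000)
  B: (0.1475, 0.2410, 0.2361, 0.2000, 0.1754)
A

Both distributions are close to uniform, making this a harder comparison.

H(A) = 2.3167 bits
H(B) = 2.2986 bits

The distribution closer to uniform has higher entropy.
Answer: A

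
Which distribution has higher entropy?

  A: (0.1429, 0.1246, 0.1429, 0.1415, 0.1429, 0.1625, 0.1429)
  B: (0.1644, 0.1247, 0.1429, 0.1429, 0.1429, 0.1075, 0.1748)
A

Both distributions are close to uniform, making this a harder comparison.

H(A) = 2.8037 bits
H(B) = 2.7917 bits

The distribution closer to uniform has higher entropy.
Answer: A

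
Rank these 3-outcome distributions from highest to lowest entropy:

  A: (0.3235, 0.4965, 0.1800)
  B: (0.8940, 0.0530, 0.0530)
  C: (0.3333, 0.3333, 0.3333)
C > A > B

Key insight: Entropy is maximized by uniform distributions and minimized by concentrated distributions.

- Uniform distributions have maximum entropy log₂(3) = 1.5850 bits
- The more "peaked" or concentrated a distribution, the lower its entropy

Entropies:
  H(A) = 1.4736 bits
  H(B) = 0.5937 bits
  H(C) = 1.5850 bits

Ranking: C > A > B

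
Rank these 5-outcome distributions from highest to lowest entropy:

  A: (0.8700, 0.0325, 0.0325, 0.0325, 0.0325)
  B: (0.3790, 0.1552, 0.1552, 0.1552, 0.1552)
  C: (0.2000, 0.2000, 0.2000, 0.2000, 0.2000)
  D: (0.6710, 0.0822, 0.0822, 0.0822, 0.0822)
C > B > D > A

Key insight: Entropy is maximized by uniform distributions and minimized by concentrated distributions.

Entropies:
  H(A) = 0.8174 bits
  H(B) = 2.1993 bits
  H(C) = 2.3219 bits
  H(D) = 1.5719 bits

Ranking: C > B > D > A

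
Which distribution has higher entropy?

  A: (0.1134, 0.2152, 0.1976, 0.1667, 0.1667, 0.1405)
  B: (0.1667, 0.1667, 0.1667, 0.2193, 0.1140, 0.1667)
B

Both distributions are close to uniform, making this a harder comparison.

H(A) = 2.5548 bits
H(B) = 2.5605 bits

The distribution closer to uniform has higher entropy.
Answer: B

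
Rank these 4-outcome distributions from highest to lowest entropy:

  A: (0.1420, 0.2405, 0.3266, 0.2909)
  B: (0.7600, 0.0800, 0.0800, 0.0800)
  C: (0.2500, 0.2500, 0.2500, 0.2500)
C > A > B

Key insight: Entropy is maximized by uniform distributions and minimized by concentrated distributions.

- Uniform distributions have maximum entropy log₂(4) = 2.0000 bits
- The more "peaked" or concentrated a distribution, the lower its entropy

Entropies:
  H(A) = 1.9398 bits
  H(B) = 1.1754 bits
  H(C) = 2.0000 bits

Ranking: C > A > B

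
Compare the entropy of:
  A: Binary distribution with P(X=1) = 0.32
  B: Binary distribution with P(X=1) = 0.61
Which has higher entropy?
B

For binary distributions, entropy is maximized at p=0.5 and decreases as p moves toward 0 or 1.

H(A) = H(0.32) = 0.9044 bits
H(B) = H(0.61) = 0.9648 bits

Distribution B (p=0.61) is closer to uniform (p=0.5), so it has higher entropy.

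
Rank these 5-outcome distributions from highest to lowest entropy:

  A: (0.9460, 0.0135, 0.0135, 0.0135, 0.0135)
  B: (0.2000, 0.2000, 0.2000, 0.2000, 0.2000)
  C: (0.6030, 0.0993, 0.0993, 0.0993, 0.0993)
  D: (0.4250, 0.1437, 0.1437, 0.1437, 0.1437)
B > D > C > A

Key insight: Entropy is maximized by uniform distributions and minimized by concentrated distributions.

Entropies:
  H(A) = 0.4112 bits
  H(B) = 2.3219 bits
  H(C) = 1.7632 bits
  H(D) = 2.1337 bits

Ranking: B > D > C > A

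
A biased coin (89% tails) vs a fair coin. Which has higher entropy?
Fair coin

The fair coin is uniform (p=0.5), maximizing binary entropy at 1 bit. The biased coin has H(0.89) ≈ 0.500 bits — its outcome is more predictable, so its entropy is lower.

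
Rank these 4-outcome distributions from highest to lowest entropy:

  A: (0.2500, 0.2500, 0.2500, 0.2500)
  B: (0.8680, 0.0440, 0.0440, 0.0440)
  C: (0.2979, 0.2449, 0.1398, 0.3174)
A > C > B

Key insight: Entropy is maximized by uniform distributions and minimized by concentrated distributions.

- Uniform distributions have maximum entropy log₂(4) = 2.0000 bits
- The more "peaked" or concentrated a distribution, the lower its entropy

Entropies:
  H(A) = 2.0000 bits
  H(B) = 0.7721 bits
  H(C) = 1.9399 bits

Ranking: A > C > B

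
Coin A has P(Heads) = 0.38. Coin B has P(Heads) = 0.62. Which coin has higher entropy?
Equal

For binary distributions, entropy is maximized at p=0.5 and decreases as p moves toward 0 or 1.

H(A) = H(0.38) = 0.9580 bits
H(B) = H(0.62) = 0.9580 bits

Both distributions are equally far from uniform (|0.38-0.5| = |0.62-0.5|), so they have the same entropy.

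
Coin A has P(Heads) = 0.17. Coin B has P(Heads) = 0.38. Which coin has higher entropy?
B

For binary distributions, entropy is maximized at p=0.5 and decreases as p moves toward 0 or 1.

H(A) = H(0.17) = 0.6577 bits
H(B) = H(0.38) = 0.9580 bits

Distribution B (p=0.38) is closer to uniform (p=0.5), so it has higher entropy.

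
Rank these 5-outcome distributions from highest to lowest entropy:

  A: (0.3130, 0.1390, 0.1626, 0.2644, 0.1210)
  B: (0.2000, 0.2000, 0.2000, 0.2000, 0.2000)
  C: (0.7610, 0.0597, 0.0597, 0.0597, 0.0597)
B > A > C

Key insight: Entropy is maximized by uniform distributions and minimized by concentrated distributions.

- Uniform distributions have maximum entropy log₂(5) = 2.3219 bits
- The more "peaked" or concentrated a distribution, the lower its entropy

Entropies:
  H(A) = 2.2225 bits
  H(B) = 2.3219 bits
  H(C) = 1.2714 bits

Ranking: B > A > C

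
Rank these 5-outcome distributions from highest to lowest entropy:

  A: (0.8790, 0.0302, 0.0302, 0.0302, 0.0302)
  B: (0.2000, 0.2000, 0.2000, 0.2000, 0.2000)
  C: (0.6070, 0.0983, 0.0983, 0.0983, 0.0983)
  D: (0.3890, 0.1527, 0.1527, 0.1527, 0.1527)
B > D > C > A

Key insight: Entropy is maximized by uniform distributions and minimized by concentrated distributions.

Entropies:
  H(A) = 0.7742 bits
  H(B) = 2.3219 bits
  H(C) = 1.7527 bits
  H(D) = 2.1862 bits

Ranking: B > D > C > A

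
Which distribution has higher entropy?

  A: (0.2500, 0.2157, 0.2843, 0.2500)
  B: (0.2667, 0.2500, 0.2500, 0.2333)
B

Both distributions are close to uniform, making this a harder comparison.

H(A) = 1.9932 bits
H(B) = 1.9984 bits

The distribution closer to uniform has higher entropy.
Answer: B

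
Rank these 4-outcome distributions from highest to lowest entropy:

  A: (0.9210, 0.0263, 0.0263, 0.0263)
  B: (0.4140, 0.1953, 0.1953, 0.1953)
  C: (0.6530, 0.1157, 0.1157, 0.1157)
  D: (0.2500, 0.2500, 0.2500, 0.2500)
D > B > C > A

Key insight: Entropy is maximized by uniform distributions and minimized by concentrated distributions.

Entropies:
  H(A) = 0.5239 bits
  H(B) = 1.9073 bits
  H(C) = 1.4813 bits
  H(D) = 2.0000 bits

Ranking: D > B > C > A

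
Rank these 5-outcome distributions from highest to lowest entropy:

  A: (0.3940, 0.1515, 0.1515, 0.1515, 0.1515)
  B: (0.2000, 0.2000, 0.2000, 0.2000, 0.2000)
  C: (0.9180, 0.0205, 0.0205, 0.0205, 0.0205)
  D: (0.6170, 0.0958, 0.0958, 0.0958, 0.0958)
B > A > D > C

Key insight: Entropy is maximized by uniform distributions and minimized by concentrated distributions.

Entropies:
  H(A) = 2.1793 bits
  H(B) = 2.3219 bits
  H(C) = 0.5732 bits
  H(D) = 1.7261 bits

Ranking: B > A > D > C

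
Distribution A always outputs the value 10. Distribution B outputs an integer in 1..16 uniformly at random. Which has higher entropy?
B

A is deterministic, so H(A) = 0. B is uniform over 16 outcomes, so H(B) = log₂(16) = 4.000 bits. Any distribution with genuine randomness has higher entropy than a deterministic one.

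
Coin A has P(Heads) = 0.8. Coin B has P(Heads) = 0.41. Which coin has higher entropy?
B

For binary distributions, entropy is maximized at p=0.5 and decreases as p moves toward 0 or 1.

H(A) = H(0.8) = 0.7219 bits
H(B) = H(0.41) = 0.9765 bits

Distribution B (p=0.41) is closer to uniform (p=0.5), so it has higher entropy.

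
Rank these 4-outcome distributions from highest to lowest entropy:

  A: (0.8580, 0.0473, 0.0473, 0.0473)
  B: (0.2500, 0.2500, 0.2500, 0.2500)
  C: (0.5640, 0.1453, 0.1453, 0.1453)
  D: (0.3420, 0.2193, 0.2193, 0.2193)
B > D > C > A

Key insight: Entropy is maximized by uniform distributions and minimized by concentrated distributions.

Entropies:
  H(A) = 0.8145 bits
  H(B) = 2.0000 bits
  H(C) = 1.6792 bits
  H(D) = 1.9696 bits

Ranking: B > D > C > A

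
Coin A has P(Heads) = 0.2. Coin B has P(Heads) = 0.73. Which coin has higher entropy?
B

For binary distributions, entropy is maximized at p=0.5 and decreases as p moves toward 0 or 1.

H(A) = H(0.2) = 0.7219 bits
H(B) = H(0.73) = 0.8415 bits

Distribution B (p=0.73) is closer to uniform (p=0.5), so it has higher entropy.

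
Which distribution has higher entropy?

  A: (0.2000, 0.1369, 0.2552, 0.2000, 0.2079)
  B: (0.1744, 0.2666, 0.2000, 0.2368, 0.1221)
A

Both distributions are close to uniform, making this a harder comparison.

H(A) = 2.2955 bits
H(B) = 2.2749 bits

The distribution closer to uniform has higher entropy.
Answer: A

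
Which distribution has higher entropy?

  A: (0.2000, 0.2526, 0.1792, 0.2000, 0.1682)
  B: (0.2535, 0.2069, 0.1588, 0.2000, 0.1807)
A

Both distributions are close to uniform, making this a harder comparison.

H(A) = 2.3072 bits
H(B) = 2.3043 bits

The distribution closer to uniform has higher entropy.
Answer: A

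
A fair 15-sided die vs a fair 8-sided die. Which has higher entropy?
15-sided die

Both are uniform distributions; for uniform over n outcomes, H = log₂(n). H(15-sided) = log₂(15) = 3.907 bits and H(8-sided) = log₂(8) = 3.000 bits. More outcomes in a uniform distribution means higher entropy.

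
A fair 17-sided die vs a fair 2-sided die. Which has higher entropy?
17-sided die

Both are uniform distributions; for uniform over n outcomes, H = log₂(n). H(17-sided) = log₂(17) = 4.087 bits and H(2-sided) = log₂(2) = 1.000 bits. More outcomes in a uniform distribution means higher entropy.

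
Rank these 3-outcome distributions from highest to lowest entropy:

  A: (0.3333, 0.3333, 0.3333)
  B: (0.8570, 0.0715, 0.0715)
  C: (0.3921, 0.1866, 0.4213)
A > C > B

Key insight: Entropy is maximized by uniform distributions and minimized by concentrated distributions.

- Uniform distributions have maximum entropy log₂(3) = 1.5850 bits
- The more "peaked" or concentrated a distribution, the lower its entropy

Entropies:
  H(A) = 1.5850 bits
  H(B) = 0.7350 bits
  H(C) = 1.5070 bits

Ranking: A > C > B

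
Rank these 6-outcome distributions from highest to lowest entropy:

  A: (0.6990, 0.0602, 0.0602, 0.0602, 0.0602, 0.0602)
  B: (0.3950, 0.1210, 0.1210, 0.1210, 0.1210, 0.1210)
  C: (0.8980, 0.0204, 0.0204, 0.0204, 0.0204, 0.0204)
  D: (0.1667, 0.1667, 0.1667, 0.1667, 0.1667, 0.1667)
D > B > A > C

Key insight: Entropy is maximized by uniform distributions and minimized by concentrated distributions.

Entropies:
  H(A) = 1.5814 bits
  H(B) = 2.3727 bits
  H(C) = 0.7121 bits
  H(D) = 2.5850 bits

Ranking: D > B > A > C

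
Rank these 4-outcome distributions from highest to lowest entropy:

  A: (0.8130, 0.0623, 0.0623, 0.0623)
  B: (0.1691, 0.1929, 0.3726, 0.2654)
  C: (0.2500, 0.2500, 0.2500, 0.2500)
C > B > A

Key insight: Entropy is maximized by uniform distributions and minimized by concentrated distributions.

- Uniform distributions have maximum entropy log₂(4) = 2.0000 bits
- The more "peaked" or concentrated a distribution, the lower its entropy

Entropies:
  H(A) = 0.9915 bits
  H(B) = 1.9301 bits
  H(C) = 2.0000 bits

Ranking: C > B > A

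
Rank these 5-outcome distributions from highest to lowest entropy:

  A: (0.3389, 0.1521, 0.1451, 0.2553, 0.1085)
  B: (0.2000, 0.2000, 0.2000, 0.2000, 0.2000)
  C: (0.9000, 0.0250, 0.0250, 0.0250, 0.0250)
B > A > C

Key insight: Entropy is maximized by uniform distributions and minimized by concentrated distributions.

- Uniform distributions have maximum entropy log₂(5) = 2.3219 bits
- The more "peaked" or concentrated a distribution, the lower its entropy

Entropies:
  H(A) = 2.1969 bits
  H(B) = 2.3219 bits
  H(C) = 0.6690 bits

Ranking: B > A > C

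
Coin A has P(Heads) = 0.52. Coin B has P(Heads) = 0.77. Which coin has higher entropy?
A

For binary distributions, entropy is maximized at p=0.5 and decreases as p moves toward 0 or 1.

H(A) = H(0.52) = 0.9988 bits
H(B) = H(0.77) = 0.7780 bits

Distribution A (p=0.52) is closer to uniform (p=0.5), so it has higher entropy.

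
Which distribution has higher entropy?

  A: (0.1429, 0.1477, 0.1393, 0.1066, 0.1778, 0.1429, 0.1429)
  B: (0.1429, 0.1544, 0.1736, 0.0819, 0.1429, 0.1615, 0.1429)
A

Both distributions are close to uniform, making this a harder comparison.

H(A) = 2.7941 bits
H(B) = 2.7783 bits

The distribution closer to uniform has higher entropy.
Answer: A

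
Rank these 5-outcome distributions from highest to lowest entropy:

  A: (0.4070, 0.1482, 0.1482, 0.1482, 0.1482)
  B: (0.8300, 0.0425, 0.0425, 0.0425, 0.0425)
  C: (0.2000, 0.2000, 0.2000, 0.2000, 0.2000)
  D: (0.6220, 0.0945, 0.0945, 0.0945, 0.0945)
C > A > D > B

Key insight: Entropy is maximized by uniform distributions and minimized by concentrated distributions.

Entropies:
  H(A) = 2.1609 bits
  H(B) = 0.9977 bits
  H(C) = 2.3219 bits
  H(D) = 1.7126 bits

Ranking: C > A > D > B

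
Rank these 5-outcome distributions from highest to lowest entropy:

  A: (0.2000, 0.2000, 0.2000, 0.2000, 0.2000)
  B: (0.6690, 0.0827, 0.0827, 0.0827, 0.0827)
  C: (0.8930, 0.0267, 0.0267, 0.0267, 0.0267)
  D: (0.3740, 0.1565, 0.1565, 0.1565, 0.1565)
A > D > B > C

Key insight: Entropy is maximized by uniform distributions and minimized by concentrated distributions.

Entropies:
  H(A) = 2.3219 bits
  H(B) = 1.5779 bits
  H(C) = 0.7048 bits
  H(D) = 2.2057 bits

Ranking: A > D > B > C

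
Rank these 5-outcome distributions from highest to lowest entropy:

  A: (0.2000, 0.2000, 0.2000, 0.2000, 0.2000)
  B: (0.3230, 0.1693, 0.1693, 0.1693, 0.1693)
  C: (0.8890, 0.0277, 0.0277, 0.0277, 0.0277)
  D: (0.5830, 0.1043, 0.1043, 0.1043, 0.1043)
A > B > D > C

Key insight: Entropy is maximized by uniform distributions and minimized by concentrated distributions.

Entropies:
  H(A) = 2.3219 bits
  H(B) = 2.2616 bits
  H(C) = 0.7249 bits
  H(D) = 1.8140 bits

Ranking: A > B > D > C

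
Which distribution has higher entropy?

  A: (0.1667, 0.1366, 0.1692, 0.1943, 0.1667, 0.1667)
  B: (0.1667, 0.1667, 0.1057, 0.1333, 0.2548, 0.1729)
A

Both distributions are close to uniform, making this a harder comparison.

H(A) = 2.5776 bits
H(B) = 2.5322 bits

The distribution closer to uniform has higher entropy.
Answer: A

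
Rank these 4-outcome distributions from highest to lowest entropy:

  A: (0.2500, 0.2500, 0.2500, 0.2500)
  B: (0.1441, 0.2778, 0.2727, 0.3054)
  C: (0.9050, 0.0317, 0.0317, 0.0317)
A > B > C

Key insight: Entropy is maximized by uniform distributions and minimized by concentrated distributions.

- Uniform distributions have maximum entropy log₂(4) = 2.0000 bits
- The more "peaked" or concentrated a distribution, the lower its entropy

Entropies:
  H(A) = 2.0000 bits
  H(B) = 1.9499 bits
  H(C) = 0.6035 bits

Ranking: A > B > C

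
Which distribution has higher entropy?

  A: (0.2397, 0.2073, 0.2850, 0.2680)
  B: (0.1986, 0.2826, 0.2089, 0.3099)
A

Both distributions are close to uniform, making this a harder comparison.

H(A) = 1.9898 bits
H(B) = 1.9741 bits

The distribution closer to uniform has higher entropy.
Answer: A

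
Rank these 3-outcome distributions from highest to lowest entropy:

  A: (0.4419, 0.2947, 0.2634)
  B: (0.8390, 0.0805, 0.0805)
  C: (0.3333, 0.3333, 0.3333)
C > A > B

Key insight: Entropy is maximized by uniform distributions and minimized by concentrated distributions.

- Uniform distributions have maximum entropy log₂(3) = 1.5850 bits
- The more "peaked" or concentrated a distribution, the lower its entropy

Entropies:
  H(A) = 1.5471 bits
  H(B) = 0.7977 bits
  H(C) = 1.5850 bits

Ranking: C > A > B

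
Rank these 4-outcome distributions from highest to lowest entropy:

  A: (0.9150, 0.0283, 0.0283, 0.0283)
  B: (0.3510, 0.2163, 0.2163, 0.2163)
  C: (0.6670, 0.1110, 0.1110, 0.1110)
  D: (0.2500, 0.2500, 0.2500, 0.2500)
D > B > C > A

Key insight: Entropy is maximized by uniform distributions and minimized by concentrated distributions.

Entropies:
  H(A) = 0.5543 bits
  H(B) = 1.9636 bits
  H(C) = 1.4458 bits
  H(D) = 2.0000 bits

Ranking: D > B > C > A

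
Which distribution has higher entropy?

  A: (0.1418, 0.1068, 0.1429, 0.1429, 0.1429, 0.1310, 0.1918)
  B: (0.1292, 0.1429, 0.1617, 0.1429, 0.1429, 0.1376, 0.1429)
B

Both distributions are close to uniform, making this a harder comparison.

H(A) = 2.7885 bits
H(B) = 2.8045 bits

The distribution closer to uniform has higher entropy.
Answer: B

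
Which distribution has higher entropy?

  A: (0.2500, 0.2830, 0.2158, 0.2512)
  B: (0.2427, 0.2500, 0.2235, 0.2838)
B

Both distributions are close to uniform, making this a harder comparison.

H(A) = 1.9935 bits
H(B) = 1.9946 bits

The distribution closer to uniform has higher entropy.
Answer: B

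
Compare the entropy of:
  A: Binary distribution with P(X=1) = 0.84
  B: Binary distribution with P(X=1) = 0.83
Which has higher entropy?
B

For binary distributions, entropy is maximized at p=0.5 and decreases as p moves toward 0 or 1.

H(A) = H(0.84) = 0.6343 bits
H(B) = H(0.83) = 0.6577 bits

Distribution B (p=0.83) is closer to uniform (p=0.5), so it has higher entropy.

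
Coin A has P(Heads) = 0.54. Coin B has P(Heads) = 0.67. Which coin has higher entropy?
A

For binary distributions, entropy is maximized at p=0.5 and decreases as p moves toward 0 or 1.

H(A) = H(0.54) = 0.9954 bits
H(B) = H(0.67) = 0.9149 bits

Distribution A (p=0.54) is closer to uniform (p=0.5), so it has higher entropy.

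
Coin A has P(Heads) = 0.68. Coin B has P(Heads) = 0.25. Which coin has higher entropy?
A

For binary distributions, entropy is maximized at p=0.5 and decreases as p moves toward 0 or 1.

H(A) = H(0.68) = 0.9044 bits
H(B) = H(0.25) = 0.8113 bits

Distribution A (p=0.68) is closer to uniform (p=0.5), so it has higher entropy.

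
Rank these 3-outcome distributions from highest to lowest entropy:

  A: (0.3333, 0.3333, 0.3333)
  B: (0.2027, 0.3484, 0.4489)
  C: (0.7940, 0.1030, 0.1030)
A > B > C

Key insight: Entropy is maximized by uniform distributions and minimized by concentrated distributions.

- Uniform distributions have maximum entropy log₂(3) = 1.5850 bits
- The more "peaked" or concentrated a distribution, the lower its entropy

Entropies:
  H(A) = 1.5850 bits
  H(B) = 1.5154 bits
  H(C) = 0.9398 bits

Ranking: A > B > C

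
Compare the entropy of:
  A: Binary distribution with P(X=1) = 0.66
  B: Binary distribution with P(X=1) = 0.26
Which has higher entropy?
A

For binary distributions, entropy is maximized at p=0.5 and decreases as p moves toward 0 or 1.

H(A) = H(0.66) = 0.9248 bits
H(B) = H(0.26) = 0.8267 bits

Distribution A (p=0.66) is closer to uniform (p=0.5), so it has higher entropy.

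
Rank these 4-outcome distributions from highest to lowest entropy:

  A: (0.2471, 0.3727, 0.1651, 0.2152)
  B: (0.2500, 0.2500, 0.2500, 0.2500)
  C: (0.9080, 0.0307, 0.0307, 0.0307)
B > A > C

Key insight: Entropy is maximized by uniform distributions and minimized by concentrated distributions.

- Uniform distributions have maximum entropy log₂(4) = 2.0000 bits
- The more "peaked" or concentrated a distribution, the lower its entropy

Entropies:
  H(A) = 1.9349 bits
  H(B) = 2.0000 bits
  H(C) = 0.5889 bits

Ranking: B > A > C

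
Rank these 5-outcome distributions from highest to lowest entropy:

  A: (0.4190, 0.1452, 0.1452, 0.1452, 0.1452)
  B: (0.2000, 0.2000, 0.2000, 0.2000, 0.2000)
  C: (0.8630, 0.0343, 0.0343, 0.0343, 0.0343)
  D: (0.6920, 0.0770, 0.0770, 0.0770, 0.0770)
B > A > D > C

Key insight: Entropy is maximized by uniform distributions and minimized by concentrated distributions.

Entropies:
  H(A) = 2.1430 bits
  H(B) = 2.3219 bits
  H(C) = 0.8503 bits
  H(D) = 1.5069 bits

Ranking: B > A > D > C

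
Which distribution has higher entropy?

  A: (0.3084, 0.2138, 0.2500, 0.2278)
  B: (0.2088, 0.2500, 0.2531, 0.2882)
B

Both distributions are close to uniform, making this a harder comparison.

H(A) = 1.9854 bits
H(B) = 1.9908 bits

The distribution closer to uniform has higher entropy.
Answer: B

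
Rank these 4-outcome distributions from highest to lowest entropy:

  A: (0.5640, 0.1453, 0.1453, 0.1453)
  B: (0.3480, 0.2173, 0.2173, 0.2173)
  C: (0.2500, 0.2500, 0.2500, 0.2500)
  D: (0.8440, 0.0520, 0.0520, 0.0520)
C > B > A > D

Key insight: Entropy is maximized by uniform distributions and minimized by concentrated distributions.

Entropies:
  H(A) = 1.6792 bits
  H(B) = 1.9657 bits
  H(C) = 2.0000 bits
  H(D) = 0.8719 bits

Ranking: C > B > A > D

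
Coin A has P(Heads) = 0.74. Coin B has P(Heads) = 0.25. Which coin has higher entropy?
A

For binary distributions, entropy is maximized at p=0.5 and decreases as p moves toward 0 or 1.

H(A) = H(0.74) = 0.8267 bits
H(B) = H(0.25) = 0.8113 bits

Distribution A (p=0.74) is closer to uniform (p=0.5), so it has higher entropy.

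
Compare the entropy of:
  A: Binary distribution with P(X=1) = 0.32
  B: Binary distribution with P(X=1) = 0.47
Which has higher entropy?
B

For binary distributions, entropy is maximized at p=0.5 and decreases as p moves toward 0 or 1.

H(A) = H(0.32) = 0.9044 bits
H(B) = H(0.47) = 0.9974 bits

Distribution B (p=0.47) is closer to uniform (p=0.5), so it has higher entropy.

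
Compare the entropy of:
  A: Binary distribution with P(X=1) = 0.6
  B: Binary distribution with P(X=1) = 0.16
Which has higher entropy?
A

For binary distributions, entropy is maximized at p=0.5 and decreases as p moves toward 0 or 1.

H(A) = H(0.6) = 0.9710 bits
H(B) = H(0.16) = 0.6343 bits

Distribution A (p=0.6) is closer to uniform (p=0.5), so it has higher entropy.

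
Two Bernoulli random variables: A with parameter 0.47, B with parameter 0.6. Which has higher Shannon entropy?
A

For binary distributions, entropy is maximized at p=0.5 and decreases as p moves toward 0 or 1.

H(A) = H(0.47) = 0.9974 bits
H(B) = H(0.6) = 0.9710 bits

Distribution A (p=0.47) is closer to uniform (p=0.5), so it has higher entropy.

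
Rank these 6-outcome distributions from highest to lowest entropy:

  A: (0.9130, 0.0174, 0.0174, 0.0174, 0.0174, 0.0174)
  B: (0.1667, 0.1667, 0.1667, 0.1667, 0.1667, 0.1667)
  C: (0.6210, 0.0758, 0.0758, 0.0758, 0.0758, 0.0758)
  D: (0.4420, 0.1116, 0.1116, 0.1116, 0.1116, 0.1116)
B > D > C > A

Key insight: Entropy is maximized by uniform distributions and minimized by concentrated distributions.

Entropies:
  H(A) = 0.6284 bits
  H(B) = 2.5850 bits
  H(C) = 1.8373 bits
  H(D) = 2.2859 bits

Ranking: B > D > C > A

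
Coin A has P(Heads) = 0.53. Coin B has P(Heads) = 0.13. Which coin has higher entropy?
A

For binary distributions, entropy is maximized at p=0.5 and decreases as p moves toward 0 or 1.

H(A) = H(0.53) = 0.9974 bits
H(B) = H(0.13) = 0.5574 bits

Distribution A (p=0.53) is closer to uniform (p=0.5), so it has higher entropy.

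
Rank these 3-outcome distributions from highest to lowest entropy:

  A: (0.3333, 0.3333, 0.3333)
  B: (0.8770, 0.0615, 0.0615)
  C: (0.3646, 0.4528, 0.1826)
A > C > B

Key insight: Entropy is maximized by uniform distributions and minimized by concentrated distributions.

- Uniform distributions have maximum entropy log₂(3) = 1.5850 bits
- The more "peaked" or concentrated a distribution, the lower its entropy

Entropies:
  H(A) = 1.5850 bits
  H(B) = 0.6609 bits
  H(C) = 1.4963 bits

Ranking: A > C > B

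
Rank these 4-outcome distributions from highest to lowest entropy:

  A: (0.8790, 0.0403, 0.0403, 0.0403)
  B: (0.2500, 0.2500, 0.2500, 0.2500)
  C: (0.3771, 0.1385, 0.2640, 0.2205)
B > C > A

Key insight: Entropy is maximized by uniform distributions and minimized by concentrated distributions.

- Uniform distributions have maximum entropy log₂(4) = 2.0000 bits
- The more "peaked" or concentrated a distribution, the lower its entropy

Entropies:
  H(A) = 0.7240 bits
  H(B) = 2.0000 bits
  H(C) = 1.9137 bits

Ranking: B > C > A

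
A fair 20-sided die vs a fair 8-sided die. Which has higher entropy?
20-sided die

Both are uniform distributions; for uniform over n outcomes, H = log₂(n). H(20-sided) = log₂(20) = 4.322 bits and H(8-sided) = log₂(8) = 3.000 bits. More outcomes in a uniform distribution means higher entropy.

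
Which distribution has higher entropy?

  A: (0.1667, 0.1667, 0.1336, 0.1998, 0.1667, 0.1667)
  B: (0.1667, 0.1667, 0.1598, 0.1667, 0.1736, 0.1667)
B

Both distributions are close to uniform, making this a harder comparison.

H(A) = 2.5754 bits
H(B) = 2.5846 bits

The distribution closer to uniform has higher entropy.
Answer: B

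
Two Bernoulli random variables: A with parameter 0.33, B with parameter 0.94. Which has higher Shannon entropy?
A

For binary distributions, entropy is maximized at p=0.5 and decreases as p moves toward 0 or 1.

H(A) = H(0.33) = 0.9149 bits
H(B) = H(0.94) = 0.3274 bits

Distribution A (p=0.33) is closer to uniform (p=0.5), so it has higher entropy.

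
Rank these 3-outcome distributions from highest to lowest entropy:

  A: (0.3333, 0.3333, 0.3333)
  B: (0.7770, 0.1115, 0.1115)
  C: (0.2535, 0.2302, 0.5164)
A > C > B

Key insight: Entropy is maximized by uniform distributions and minimized by concentrated distributions.

- Uniform distributions have maximum entropy log₂(3) = 1.5850 bits
- The more "peaked" or concentrated a distribution, the lower its entropy

Entropies:
  H(A) = 1.5850 bits
  H(B) = 0.9886 bits
  H(C) = 1.4820 bits

Ranking: A > C > B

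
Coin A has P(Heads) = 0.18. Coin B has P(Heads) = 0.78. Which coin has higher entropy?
B

For binary distributions, entropy is maximized at p=0.5 and decreases as p moves toward 0 or 1.

H(A) = H(0.18) = 0.6801 bits
H(B) = H(0.78) = 0.7602 bits

Distribution B (p=0.78) is closer to uniform (p=0.5), so it has higher entropy.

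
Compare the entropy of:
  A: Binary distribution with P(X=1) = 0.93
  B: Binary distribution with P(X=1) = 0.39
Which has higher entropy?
B

For binary distributions, entropy is maximized at p=0.5 and decreases as p moves toward 0 or 1.

H(A) = H(0.93) = 0.3659 bits
H(B) = H(0.39) = 0.9648 bits

Distribution B (p=0.39) is closer to uniform (p=0.5), so it has higher entropy.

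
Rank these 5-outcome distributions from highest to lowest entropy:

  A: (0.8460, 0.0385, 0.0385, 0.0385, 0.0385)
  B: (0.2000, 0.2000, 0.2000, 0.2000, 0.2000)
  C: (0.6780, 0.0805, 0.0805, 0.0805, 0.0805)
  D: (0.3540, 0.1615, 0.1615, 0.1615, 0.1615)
B > D > C > A

Key insight: Entropy is maximized by uniform distributions and minimized by concentrated distributions.

Entropies:
  H(A) = 0.9278 bits
  H(B) = 2.3219 bits
  H(C) = 1.5505 bits
  H(D) = 2.2296 bits

Ranking: B > D > C > A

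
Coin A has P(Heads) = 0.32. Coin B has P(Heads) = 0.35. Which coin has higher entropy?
B

For binary distributions, entropy is maximized at p=0.5 and decreases as p moves toward 0 or 1.

H(A) = H(0.32) = 0.9044 bits
H(B) = H(0.35) = 0.9341 bits

Distribution B (p=0.35) is closer to uniform (p=0.5), so it has higher entropy.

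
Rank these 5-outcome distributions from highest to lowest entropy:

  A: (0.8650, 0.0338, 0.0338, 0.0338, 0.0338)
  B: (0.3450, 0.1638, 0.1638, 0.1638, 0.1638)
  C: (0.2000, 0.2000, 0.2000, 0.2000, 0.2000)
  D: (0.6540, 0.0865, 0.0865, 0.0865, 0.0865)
C > B > D > A

Key insight: Entropy is maximized by uniform distributions and minimized by concentrated distributions.

Entropies:
  H(A) = 0.8410 bits
  H(B) = 2.2395 bits
  H(C) = 2.3219 bits
  H(D) = 1.6224 bits

Ranking: C > B > D > A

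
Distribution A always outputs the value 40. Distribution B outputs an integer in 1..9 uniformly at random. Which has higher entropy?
B

A is deterministic, so H(A) = 0. B is uniform over 9 outcomes, so H(B) = log₂(9) = 3.170 bits. Any distribution with genuine randomness has higher entropy than a deterministic one.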